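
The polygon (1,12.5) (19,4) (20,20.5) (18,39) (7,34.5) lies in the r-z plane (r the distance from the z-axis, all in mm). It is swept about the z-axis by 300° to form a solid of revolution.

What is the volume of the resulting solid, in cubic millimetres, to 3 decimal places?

Profile (r,z), 5 vertices: (1,12.5) (19,4) (20,20.5) (18,39) (7,34.5)
edge 0: (1,12.5)→(19,4)  cross = 1·4 − 19·12.5 = -233.5000; (r_i+r_j)·cross = 20·-233.5000 = -4670.0000
edge 1: (19,4)→(20,20.5)  cross = 19·20.5 − 20·4 = 309.5000; (r_i+r_j)·cross = 39·309.5000 = 12070.5000
edge 2: (20,20.5)→(18,39)  cross = 20·39 − 18·20.5 = 411.0000; (r_i+r_j)·cross = 38·411.0000 = 15618.0000
edge 3: (18,39)→(7,34.5)  cross = 18·34.5 − 7·39 = 348.0000; (r_i+r_j)·cross = 25·348.0000 = 8700.0000
edge 4: (7,34.5)→(1,12.5)  cross = 7·12.5 − 1·34.5 = 53.0000; (r_i+r_j)·cross = 8·53.0000 = 424.0000
Σcross = 888.0000 → A = |Σcross|/2 = 444.0000 mm²
Σ(r_i+r_j)·cross = 32142.5000 → first moment M = |Σ|/6 = 5357.0833
R_c = M/A = 5357.0833/444.0000 = 12.0655 mm
θ = 300° = 5.235988 rad
V = θ·R_c·A = 5.235988·12.0655·444.0000 = 28049.623 mm³

Volume = 28049.623 mm³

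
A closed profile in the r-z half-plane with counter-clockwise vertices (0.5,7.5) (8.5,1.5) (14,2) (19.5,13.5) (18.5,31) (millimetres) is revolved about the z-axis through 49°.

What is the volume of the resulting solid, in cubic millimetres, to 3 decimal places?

Volume = 2877.822 mm³

Profile (r,z), 5 vertices: (0.5,7.5) (8.5,1.5) (14,2) (19.5,13.5) (18.5,31)
edge 0: (0.5,7.5)→(8.5,1.5)  cross = 0.5·1.5 − 8.5·7.5 = -63.0000; (r_i+r_j)·cross = 9·-63.0000 = -567.0000
edge 1: (8.5,1.5)→(14,2)  cross = 8.5·2 − 14·1.5 = -4.0000; (r_i+r_j)·cross = 22.5·-4.0000 = -90.0000
edge 2: (14,2)→(19.5,13.5)  cross = 14·13.5 − 19.5·2 = 150.0000; (r_i+r_j)·cross = 33.5·150.0000 = 5025.0000
edge 3: (19.5,13.5)→(18.5,31)  cross = 19.5·31 − 18.5·13.5 = 354.7500; (r_i+r_j)·cross = 38·354.7500 = 13480.5000
edge 4: (18.5,31)→(0.5,7.5)  cross = 18.5·7.5 − 0.5·31 = 123.2500; (r_i+r_j)·cross = 19·123.2500 = 2341.7500
Σcross = 561.0000 → A = |Σcross|/2 = 280.5000 mm²
Σ(r_i+r_j)·cross = 20190.2500 → first moment M = |Σ|/6 = 3365.0417
R_c = M/A = 3365.0417/280.5000 = 11.9966 mm
θ = 49° = 0.855211 rad
V = θ·R_c·A = 0.855211·11.9966·280.5000 = 2877.822 mm³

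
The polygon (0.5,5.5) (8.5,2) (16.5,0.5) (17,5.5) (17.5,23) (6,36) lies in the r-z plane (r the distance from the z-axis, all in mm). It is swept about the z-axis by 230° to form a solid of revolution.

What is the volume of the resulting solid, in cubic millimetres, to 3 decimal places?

Profile (r,z), 6 vertices: (0.5,5.5) (8.5,2) (16.5,0.5) (17,5.5) (17.5,23) (6,36)
edge 0: (0.5,5.5)→(8.5,2)  cross = 0.5·2 − 8.5·5.5 = -45.7500; (r_i+r_j)·cross = 9·-45.7500 = -411.7500
edge 1: (8.5,2)→(16.5,0.5)  cross = 8.5·0.5 − 16.5·2 = -28.7500; (r_i+r_j)·cross = 25·-28.7500 = -718.7500
edge 2: (16.5,0.5)→(17,5.5)  cross = 16.5·5.5 − 17·0.5 = 82.2500; (r_i+r_j)·cross = 33.5·82.2500 = 2755.3750
edge 3: (17,5.5)→(17.5,23)  cross = 17·23 − 17.5·5.5 = 294.7500; (r_i+r_j)·cross = 34.5·294.7500 = 10168.8750
edge 4: (17.5,23)→(6,36)  cross = 17.5·36 − 6·23 = 492.0000; (r_i+r_j)·cross = 23.5·492.0000 = 11562.0000
edge 5: (6,36)→(0.5,5.5)  cross = 6·5.5 − 0.5·36 = 15.0000; (r_i+r_j)·cross = 6.5·15.0000 = 97.5000
Σcross = 809.5000 → A = |Σcross|/2 = 404.7500 mm²
Σ(r_i+r_j)·cross = 23453.2500 → first moment M = |Σ|/6 = 3908.8750
R_c = M/A = 3908.8750/404.7500 = 9.6575 mm
θ = 230° = 4.014257 rad
V = θ·R_c·A = 4.014257·9.6575·404.7500 = 15691.230 mm³

Volume = 15691.230 mm³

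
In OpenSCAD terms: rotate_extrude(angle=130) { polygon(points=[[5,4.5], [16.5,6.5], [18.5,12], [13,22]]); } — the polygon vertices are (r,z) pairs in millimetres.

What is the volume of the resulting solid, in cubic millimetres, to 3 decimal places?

Volume = 3328.943 mm³

Profile (r,z), 4 vertices: (5,4.5) (16.5,6.5) (18.5,12) (13,22)
edge 0: (5,4.5)→(16.5,6.5)  cross = 5·6.5 − 16.5·4.5 = -41.7500; (r_i+r_j)·cross = 21.5·-41.7500 = -897.6250
edge 1: (16.5,6.5)→(18.5,12)  cross = 16.5·12 − 18.5·6.5 = 77.7500; (r_i+r_j)·cross = 35·77.7500 = 2721.2500
edge 2: (18.5,12)→(13,22)  cross = 18.5·22 − 13·12 = 251.0000; (r_i+r_j)·cross = 31.5·251.0000 = 7906.5000
edge 3: (13,22)→(5,4.5)  cross = 13·4.5 − 5·22 = -51.5000; (r_i+r_j)·cross = 18·-51.5000 = -927.0000
Σcross = 235.5000 → A = |Σcross|/2 = 117.7500 mm²
Σ(r_i+r_j)·cross = 8803.1250 → first moment M = |Σ|/6 = 1467.1875
R_c = M/A = 1467.1875/117.7500 = 12.4602 mm
θ = 130° = 2.268928 rad
V = θ·R_c·A = 2.268928·12.4602·117.7500 = 3328.943 mm³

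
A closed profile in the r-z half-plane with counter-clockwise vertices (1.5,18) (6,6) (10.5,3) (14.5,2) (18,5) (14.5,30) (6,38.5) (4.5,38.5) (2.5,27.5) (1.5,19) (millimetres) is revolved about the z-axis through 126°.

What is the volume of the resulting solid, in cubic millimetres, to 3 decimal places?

Profile (r,z), 10 vertices: (1.5,18) (6,6) (10.5,3) (14.5,2) (18,5) (14.5,30) (6,38.5) (4.5,38.5) (2.5,27.5) (1.5,19)
edge 0: (1.5,18)→(6,6)  cross = 1.5·6 − 6·18 = -99.0000; (r_i+r_j)·cross = 7.5·-99.0000 = -742.5000
edge 1: (6,6)→(10.5,3)  cross = 6·3 − 10.5·6 = -45.0000; (r_i+r_j)·cross = 16.5·-45.0000 = -742.5000
edge 2: (10.5,3)→(14.5,2)  cross = 10.5·2 − 14.5·3 = -22.5000; (r_i+r_j)·cross = 25·-22.5000 = -562.5000
edge 3: (14.5,2)→(18,5)  cross = 14.5·5 − 18·2 = 36.5000; (r_i+r_j)·cross = 32.5·36.5000 = 1186.2500
edge 4: (18,5)→(14.5,30)  cross = 18·30 − 14.5·5 = 467.5000; (r_i+r_j)·cross = 32.5·467.5000 = 15193.7500
edge 5: (14.5,30)→(6,38.5)  cross = 14.5·38.5 − 6·30 = 378.2500; (r_i+r_j)·cross = 20.5·378.2500 = 7754.1250
edge 6: (6,38.5)→(4.5,38.5)  cross = 6·38.5 − 4.5·38.5 = 57.7500; (r_i+r_j)·cross = 10.5·57.7500 = 606.3750
edge 7: (4.5,38.5)→(2.5,27.5)  cross = 4.5·27.5 − 2.5·38.5 = 27.5000; (r_i+r_j)·cross = 7·27.5000 = 192.5000
edge 8: (2.5,27.5)→(1.5,19)  cross = 2.5·19 − 1.5·27.5 = 6.2500; (r_i+r_j)·cross = 4·6.2500 = 25.0000
edge 9: (1.5,19)→(1.5,18)  cross = 1.5·18 − 1.5·19 = -1.5000; (r_i+r_j)·cross = 3·-1.5000 = -4.5000
Σcross = 805.7500 → A = |Σcross|/2 = 402.8750 mm²
Σ(r_i+r_j)·cross = 22906.0000 → first moment M = |Σ|/6 = 3817.6667
R_c = M/A = 3817.6667/402.8750 = 9.4761 mm
θ = 126° = 2.199115 rad
V = θ·R_c·A = 2.199115·9.4761·402.8750 = 8395.487 mm³

Volume = 8395.487 mm³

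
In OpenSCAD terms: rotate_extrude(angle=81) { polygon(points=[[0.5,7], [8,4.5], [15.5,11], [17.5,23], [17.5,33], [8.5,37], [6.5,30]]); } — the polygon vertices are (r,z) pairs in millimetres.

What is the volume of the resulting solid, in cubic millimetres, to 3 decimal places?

Volume = 5061.577 mm³

Profile (r,z), 7 vertices: (0.5,7) (8,4.5) (15.5,11) (17.5,23) (17.5,33) (8.5,37) (6.5,30)
edge 0: (0.5,7)→(8,4.5)  cross = 0.5·4.5 − 8·7 = -53.7500; (r_i+r_j)·cross = 8.5·-53.7500 = -456.8750
edge 1: (8,4.5)→(15.5,11)  cross = 8·11 − 15.5·4.5 = 18.2500; (r_i+r_j)·cross = 23.5·18.2500 = 428.8750
edge 2: (15.5,11)→(17.5,23)  cross = 15.5·23 − 17.5·11 = 164.0000; (r_i+r_j)·cross = 33·164.0000 = 5412.0000
edge 3: (17.5,23)→(17.5,33)  cross = 17.5·33 − 17.5·23 = 175.0000; (r_i+r_j)·cross = 35·175.0000 = 6125.0000
edge 4: (17.5,33)→(8.5,37)  cross = 17.5·37 − 8.5·33 = 367.0000; (r_i+r_j)·cross = 26·367.0000 = 9542.0000
edge 5: (8.5,37)→(6.5,30)  cross = 8.5·30 − 6.5·37 = 14.5000; (r_i+r_j)·cross = 15·14.5000 = 217.5000
edge 6: (6.5,30)→(0.5,7)  cross = 6.5·7 − 0.5·30 = 30.5000; (r_i+r_j)·cross = 7·30.5000 = 213.5000
Σcross = 715.5000 → A = |Σcross|/2 = 357.7500 mm²
Σ(r_i+r_j)·cross = 21482.0000 → first moment M = |Σ|/6 = 3580.3333
R_c = M/A = 3580.3333/357.7500 = 10.0079 mm
θ = 81° = 1.413717 rad
V = θ·R_c·A = 1.413717·10.0079·357.7500 = 5061.577 mm³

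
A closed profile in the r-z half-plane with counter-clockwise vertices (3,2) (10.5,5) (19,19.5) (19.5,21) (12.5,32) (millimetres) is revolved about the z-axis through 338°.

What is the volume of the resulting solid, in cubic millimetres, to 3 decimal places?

Volume = 14105.018 mm³

Profile (r,z), 5 vertices: (3,2) (10.5,5) (19,19.5) (19.5,21) (12.5,32)
edge 0: (3,2)→(10.5,5)  cross = 3·5 − 10.5·2 = -6.0000; (r_i+r_j)·cross = 13.5·-6.0000 = -81.0000
edge 1: (10.5,5)→(19,19.5)  cross = 10.5·19.5 − 19·5 = 109.7500; (r_i+r_j)·cross = 29.5·109.7500 = 3237.6250
edge 2: (19,19.5)→(19.5,21)  cross = 19·21 − 19.5·19.5 = 18.7500; (r_i+r_j)·cross = 38.5·18.7500 = 721.8750
edge 3: (19.5,21)→(12.5,32)  cross = 19.5·32 − 12.5·21 = 361.5000; (r_i+r_j)·cross = 32·361.5000 = 11568.0000
edge 4: (12.5,32)→(3,2)  cross = 12.5·2 − 3·32 = -71.0000; (r_i+r_j)·cross = 15.5·-71.0000 = -1100.5000
Σcross = 413.0000 → A = |Σcross|/2 = 206.5000 mm²
Σ(r_i+r_j)·cross = 14346.0000 → first moment M = |Σ|/6 = 2391.0000
R_c = M/A = 2391.0000/206.5000 = 11.5787 mm
θ = 338° = 5.899213 rad
V = θ·R_c·A = 5.899213·11.5787·206.5000 = 14105.018 mm³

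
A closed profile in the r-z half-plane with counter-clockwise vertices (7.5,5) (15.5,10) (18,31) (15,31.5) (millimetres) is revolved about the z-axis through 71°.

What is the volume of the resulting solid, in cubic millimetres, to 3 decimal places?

Profile (r,z), 4 vertices: (7.5,5) (15.5,10) (18,31) (15,31.5)
edge 0: (7.5,5)→(15.5,10)  cross = 7.5·10 − 15.5·5 = -2.5000; (r_i+r_j)·cross = 23·-2.5000 = -57.5000
edge 1: (15.5,10)→(18,31)  cross = 15.5·31 − 18·10 = 300.5000; (r_i+r_j)·cross = 33.5·300.5000 = 10066.7500
edge 2: (18,31)→(15,31.5)  cross = 18·31.5 − 15·31 = 102.0000; (r_i+r_j)·cross = 33·102.0000 = 3366.0000
edge 3: (15,31.5)→(7.5,5)  cross = 15·5 − 7.5·31.5 = -161.2500; (r_i+r_j)·cross = 22.5·-161.2500 = -3628.1250
Σcross = 238.7500 → A = |Σcross|/2 = 119.3750 mm²
Σ(r_i+r_j)·cross = 9747.1250 → first moment M = |Σ|/6 = 1624.5208
R_c = M/A = 1624.5208/119.3750 = 13.6086 mm
θ = 71° = 1.239184 rad
V = θ·R_c·A = 1.239184·13.6086·119.3750 = 2013.080 mm³

Volume = 2013.080 mm³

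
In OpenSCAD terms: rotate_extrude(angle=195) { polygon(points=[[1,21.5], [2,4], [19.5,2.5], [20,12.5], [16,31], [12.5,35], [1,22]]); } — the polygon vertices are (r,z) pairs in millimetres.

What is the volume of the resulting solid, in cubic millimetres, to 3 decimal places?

Volume = 16586.927 mm³

Profile (r,z), 7 vertices: (1,21.5) (2,4) (19.5,2.5) (20,12.5) (16,31) (12.5,35) (1,22)
edge 0: (1,21.5)→(2,4)  cross = 1·4 − 2·21.5 = -39.0000; (r_i+r_j)·cross = 3·-39.0000 = -117.0000
edge 1: (2,4)→(19.5,2.5)  cross = 2·2.5 − 19.5·4 = -73.0000; (r_i+r_j)·cross = 21.5·-73.0000 = -1569.5000
edge 2: (19.5,2.5)→(20,12.5)  cross = 19.5·12.5 − 20·2.5 = 193.7500; (r_i+r_j)·cross = 39.5·193.7500 = 7653.1250
edge 3: (20,12.5)→(16,31)  cross = 20·31 − 16·12.5 = 420.0000; (r_i+r_j)·cross = 36·420.0000 = 15120.0000
edge 4: (16,31)→(12.5,35)  cross = 16·35 − 12.5·31 = 172.5000; (r_i+r_j)·cross = 28.5·172.5000 = 4916.2500
edge 5: (12.5,35)→(1,22)  cross = 12.5·22 − 1·35 = 240.0000; (r_i+r_j)·cross = 13.5·240.0000 = 3240.0000
edge 6: (1,22)→(1,21.5)  cross = 1·21.5 − 1·22 = -0.5000; (r_i+r_j)·cross = 2·-0.5000 = -1.0000
Σcross = 913.7500 → A = |Σcross|/2 = 456.8750 mm²
Σ(r_i+r_j)·cross = 29241.8750 → first moment M = |Σ|/6 = 4873.6458
R_c = M/A = 4873.6458/456.8750 = 10.6674 mm
θ = 195° = 3.403392 rad
V = θ·R_c·A = 3.403392·10.6674·456.8750 = 16586.927 mm³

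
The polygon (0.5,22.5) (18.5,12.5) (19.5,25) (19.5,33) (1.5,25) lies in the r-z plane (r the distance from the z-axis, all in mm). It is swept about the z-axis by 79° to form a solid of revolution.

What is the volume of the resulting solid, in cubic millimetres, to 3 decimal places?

Volume = 3641.667 mm³

Profile (r,z), 5 vertices: (0.5,22.5) (18.5,12.5) (19.5,25) (19.5,33) (1.5,25)
edge 0: (0.5,22.5)→(18.5,12.5)  cross = 0.5·12.5 − 18.5·22.5 = -410.0000; (r_i+r_j)·cross = 19·-410.0000 = -7790.0000
edge 1: (18.5,12.5)→(19.5,25)  cross = 18.5·25 − 19.5·12.5 = 218.7500; (r_i+r_j)·cross = 38·218.7500 = 8312.5000
edge 2: (19.5,25)→(19.5,33)  cross = 19.5·33 − 19.5·25 = 156.0000; (r_i+r_j)·cross = 39·156.0000 = 6084.0000
edge 3: (19.5,33)→(1.5,25)  cross = 19.5·25 − 1.5·33 = 438.0000; (r_i+r_j)·cross = 21·438.0000 = 9198.0000
edge 4: (1.5,25)→(0.5,22.5)  cross = 1.5·22.5 − 0.5·25 = 21.2500; (r_i+r_j)·cross = 2·21.2500 = 42.5000
Σcross = 424.0000 → A = |Σcross|/2 = 212.0000 mm²
Σ(r_i+r_j)·cross = 15847.0000 → first moment M = |Σ|/6 = 2641.1667
R_c = M/A = 2641.1667/212.0000 = 12.4583 mm
θ = 79° = 1.378810 rad
V = θ·R_c·A = 1.378810·12.4583·212.0000 = 3641.667 mm³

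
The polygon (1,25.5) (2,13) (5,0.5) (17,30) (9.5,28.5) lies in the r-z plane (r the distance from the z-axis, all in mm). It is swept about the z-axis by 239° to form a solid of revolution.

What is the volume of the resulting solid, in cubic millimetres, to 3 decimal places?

Profile (r,z), 5 vertices: (1,25.5) (2,13) (5,0.5) (17,30) (9.5,28.5)
edge 0: (1,25.5)→(2,13)  cross = 1·13 − 2·25.5 = -38.0000; (r_i+r_j)·cross = 3·-38.0000 = -114.0000
edge 1: (2,13)→(5,0.5)  cross = 2·0.5 − 5·13 = -64.0000; (r_i+r_j)·cross = 7·-64.0000 = -448.0000
edge 2: (5,0.5)→(17,30)  cross = 5·30 − 17·0.5 = 141.5000; (r_i+r_j)·cross = 22·141.5000 = 3113.0000
edge 3: (17,30)→(9.5,28.5)  cross = 17·28.5 − 9.5·30 = 199.5000; (r_i+r_j)·cross = 26.5·199.5000 = 5286.7500
edge 4: (9.5,28.5)→(1,25.5)  cross = 9.5·25.5 − 1·28.5 = 213.7500; (r_i+r_j)·cross = 10.5·213.7500 = 2244.3750
Σcross = 452.7500 → A = |Σcross|/2 = 226.3750 mm²
Σ(r_i+r_j)·cross = 10082.1250 → first moment M = |Σ|/6 = 1680.3542
R_c = M/A = 1680.3542/226.3750 = 7.4229 mm
θ = 239° = 4.171337 rad
V = θ·R_c·A = 4.171337·7.4229·226.3750 = 7009.323 mm³

Volume = 7009.323 mm³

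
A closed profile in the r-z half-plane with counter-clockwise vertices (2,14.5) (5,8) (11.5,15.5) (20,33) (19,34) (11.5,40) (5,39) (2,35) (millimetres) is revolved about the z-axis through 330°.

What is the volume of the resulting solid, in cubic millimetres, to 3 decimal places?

Profile (r,z), 8 vertices: (2,14.5) (5,8) (11.5,15.5) (20,33) (19,34) (11.5,40) (5,39) (2,35)
edge 0: (2,14.5)→(5,8)  cross = 2·8 − 5·14.5 = -56.5000; (r_i+r_j)·cross = 7·-56.5000 = -395.5000
edge 1: (5,8)→(11.5,15.5)  cross = 5·15.5 − 11.5·8 = -14.5000; (r_i+r_j)·cross = 16.5·-14.5000 = -239.2500
edge 2: (11.5,15.5)→(20,33)  cross = 11.5·33 − 20·15.5 = 69.5000; (r_i+r_j)·cross = 31.5·69.5000 = 2189.2500
edge 3: (20,33)→(19,34)  cross = 20·34 − 19·33 = 53.0000; (r_i+r_j)·cross = 39·53.0000 = 2067.0000
edge 4: (19,34)→(11.5,40)  cross = 19·40 − 11.5·34 = 369.0000; (r_i+r_j)·cross = 30.5·369.0000 = 11254.5000
edge 5: (11.5,40)→(5,39)  cross = 11.5·39 − 5·40 = 248.5000; (r_i+r_j)·cross = 16.5·248.5000 = 4100.2500
edge 6: (5,39)→(2,35)  cross = 5·35 − 2·39 = 97.0000; (r_i+r_j)·cross = 7·97.0000 = 679.0000
edge 7: (2,35)→(2,14.5)  cross = 2·14.5 − 2·35 = -41.0000; (r_i+r_j)·cross = 4·-41.0000 = -164.0000
Σcross = 725.0000 → A = |Σcross|/2 = 362.5000 mm²
Σ(r_i+r_j)·cross = 19491.2500 → first moment M = |Σ|/6 = 3248.5417
R_c = M/A = 3248.5417/362.5000 = 8.9615 mm
θ = 330° = 5.759587 rad
V = θ·R_c·A = 5.759587·8.9615·362.5000 = 18710.257 mm³

Volume = 18710.257 mm³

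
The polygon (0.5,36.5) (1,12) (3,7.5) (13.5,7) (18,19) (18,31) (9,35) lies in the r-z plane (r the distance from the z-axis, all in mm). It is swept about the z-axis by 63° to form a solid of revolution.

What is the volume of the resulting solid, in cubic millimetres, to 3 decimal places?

Volume = 4184.618 mm³

Profile (r,z), 7 vertices: (0.5,36.5) (1,12) (3,7.5) (13.5,7) (18,19) (18,31) (9,35)
edge 0: (0.5,36.5)→(1,12)  cross = 0.5·12 − 1·36.5 = -30.5000; (r_i+r_j)·cross = 1.5·-30.5000 = -45.7500
edge 1: (1,12)→(3,7.5)  cross = 1·7.5 − 3·12 = -28.5000; (r_i+r_j)·cross = 4·-28.5000 = -114.0000
edge 2: (3,7.5)→(13.5,7)  cross = 3·7 − 13.5·7.5 = -80.2500; (r_i+r_j)·cross = 16.5·-80.2500 = -1324.1250
edge 3: (13.5,7)→(18,19)  cross = 13.5·19 − 18·7 = 130.5000; (r_i+r_j)·cross = 31.5·130.5000 = 4110.7500
edge 4: (18,19)→(18,31)  cross = 18·31 − 18·19 = 216.0000; (r_i+r_j)·cross = 36·216.0000 = 7776.0000
edge 5: (18,31)→(9,35)  cross = 18·35 − 9·31 = 351.0000; (r_i+r_j)·cross = 27·351.0000 = 9477.0000
edge 6: (9,35)→(0.5,36.5)  cross = 9·36.5 − 0.5·35 = 311.0000; (r_i+r_j)·cross = 9.5·311.0000 = 2954.5000
Σcross = 869.2500 → A = |Σcross|/2 = 434.6250 mm²
Σ(r_i+r_j)·cross = 22834.3750 → first moment M = |Σ|/6 = 3805.7292
R_c = M/A = 3805.7292/434.6250 = 8.7564 mm
θ = 63° = 1.099557 rad
V = θ·R_c·A = 1.099557·8.7564·434.6250 = 4184.618 mm³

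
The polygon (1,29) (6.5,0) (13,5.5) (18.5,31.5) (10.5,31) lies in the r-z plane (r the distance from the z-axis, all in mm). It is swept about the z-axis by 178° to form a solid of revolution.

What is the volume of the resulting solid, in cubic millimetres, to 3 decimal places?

Profile (r,z), 5 vertices: (1,29) (6.5,0) (13,5.5) (18.5,31.5) (10.5,31)
edge 0: (1,29)→(6.5,0)  cross = 1·0 − 6.5·29 = -188.5000; (r_i+r_j)·cross = 7.5·-188.5000 = -1413.7500
edge 1: (6.5,0)→(13,5.5)  cross = 6.5·5.5 − 13·0 = 35.7500; (r_i+r_j)·cross = 19.5·35.7500 = 697.1250
edge 2: (13,5.5)→(18.5,31.5)  cross = 13·31.5 − 18.5·5.5 = 307.7500; (r_i+r_j)·cross = 31.5·307.7500 = 9694.1250
edge 3: (18.5,31.5)→(10.5,31)  cross = 18.5·31 − 10.5·31.5 = 242.7500; (r_i+r_j)·cross = 29·242.7500 = 7039.7500
edge 4: (10.5,31)→(1,29)  cross = 10.5·29 − 1·31 = 273.5000; (r_i+r_j)·cross = 11.5·273.5000 = 3145.2500
Σcross = 671.2500 → A = |Σcross|/2 = 335.6250 mm²
Σ(r_i+r_j)·cross = 19162.5000 → first moment M = |Σ|/6 = 3193.7500
R_c = M/A = 3193.7500/335.6250 = 9.5158 mm
θ = 178° = 3.106686 rad
V = θ·R_c·A = 3.106686·9.5158·335.6250 = 9921.979 mm³

Volume = 9921.979 mm³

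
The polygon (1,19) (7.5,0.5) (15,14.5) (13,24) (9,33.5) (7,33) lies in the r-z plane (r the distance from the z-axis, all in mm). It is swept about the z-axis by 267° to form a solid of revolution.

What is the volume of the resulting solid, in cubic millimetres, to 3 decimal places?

Volume = 9710.044 mm³

Profile (r,z), 6 vertices: (1,19) (7.5,0.5) (15,14.5) (13,24) (9,33.5) (7,33)
edge 0: (1,19)→(7.5,0.5)  cross = 1·0.5 − 7.5·19 = -142.0000; (r_i+r_j)·cross = 8.5·-142.0000 = -1207.0000
edge 1: (7.5,0.5)→(15,14.5)  cross = 7.5·14.5 − 15·0.5 = 101.2500; (r_i+r_j)·cross = 22.5·101.2500 = 2278.1250
edge 2: (15,14.5)→(13,24)  cross = 15·24 − 13·14.5 = 171.5000; (r_i+r_j)·cross = 28·171.5000 = 4802.0000
edge 3: (13,24)→(9,33.5)  cross = 13·33.5 − 9·24 = 219.5000; (r_i+r_j)·cross = 22·219.5000 = 4829.0000
edge 4: (9,33.5)→(7,33)  cross = 9·33 − 7·33.5 = 62.5000; (r_i+r_j)·cross = 16·62.5000 = 1000.0000
edge 5: (7,33)→(1,19)  cross = 7·19 − 1·33 = 100.0000; (r_i+r_j)·cross = 8·100.0000 = 800.0000
Σcross = 512.7500 → A = |Σcross|/2 = 256.3750 mm²
Σ(r_i+r_j)·cross = 12502.1250 → first moment M = |Σ|/6 = 2083.6875
R_c = M/A = 2083.6875/256.3750 = 8.1275 mm
θ = 267° = 4.660029 rad
V = θ·R_c·A = 4.660029·8.1275·256.3750 = 9710.044 mm³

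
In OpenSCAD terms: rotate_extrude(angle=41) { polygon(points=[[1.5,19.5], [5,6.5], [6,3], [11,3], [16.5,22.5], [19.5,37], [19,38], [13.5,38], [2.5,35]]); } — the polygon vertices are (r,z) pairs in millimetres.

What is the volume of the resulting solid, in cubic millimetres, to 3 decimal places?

Profile (r,z), 9 vertices: (1.5,19.5) (5,6.5) (6,3) (11,3) (16.5,22.5) (19.5,37) (19,38) (13.5,38) (2.5,35)
edge 0: (1.5,19.5)→(5,6.5)  cross = 1.5·6.5 − 5·19.5 = -87.7500; (r_i+r_j)·cross = 6.5·-87.7500 = -570.3750
edge 1: (5,6.5)→(6,3)  cross = 5·3 − 6·6.5 = -24.0000; (r_i+r_j)·cross = 11·-24.0000 = -264.0000
edge 2: (6,3)→(11,3)  cross = 6·3 − 11·3 = -15.0000; (r_i+r_j)·cross = 17·-15.0000 = -255.0000
edge 3: (11,3)→(16.5,22.5)  cross = 11·22.5 − 16.5·3 = 198.0000; (r_i+r_j)·cross = 27.5·198.0000 = 5445.0000
edge 4: (16.5,22.5)→(19.5,37)  cross = 16.5·37 − 19.5·22.5 = 171.7500; (r_i+r_j)·cross = 36·171.7500 = 6183.0000
edge 5: (19.5,37)→(19,38)  cross = 19.5·38 − 19·37 = 38.0000; (r_i+r_j)·cross = 38.5·38.0000 = 1463.0000
edge 6: (19,38)→(13.5,38)  cross = 19·38 − 13.5·38 = 209.0000; (r_i+r_j)·cross = 32.5·209.0000 = 6792.5000
edge 7: (13.5,38)→(2.5,35)  cross = 13.5·35 − 2.5·38 = 377.5000; (r_i+r_j)·cross = 16·377.5000 = 6040.0000
edge 8: (2.5,35)→(1.5,19.5)  cross = 2.5·19.5 − 1.5·35 = -3.7500; (r_i+r_j)·cross = 4·-3.7500 = -15.0000
Σcross = 863.7500 → A = |Σcross|/2 = 431.8750 mm²
Σ(r_i+r_j)·cross = 24819.1250 → first moment M = |Σ|/6 = 4136.5208
R_c = M/A = 4136.5208/431.8750 = 9.5781 mm
θ = 41° = 0.715585 rad
V = θ·R_c·A = 0.715585·9.5781·431.8750 = 2960.032 mm³

Volume = 2960.032 mm³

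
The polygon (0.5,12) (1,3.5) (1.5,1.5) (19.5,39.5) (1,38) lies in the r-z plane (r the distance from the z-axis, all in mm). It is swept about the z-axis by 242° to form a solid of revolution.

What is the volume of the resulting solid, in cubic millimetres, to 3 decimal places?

Profile (r,z), 5 vertices: (0.5,12) (1,3.5) (1.5,1.5) (19.5,39.5) (1,38)
edge 0: (0.5,12)→(1,3.5)  cross = 0.5·3.5 − 1·12 = -10.2500; (r_i+r_j)·cross = 1.5·-10.2500 = -15.3750
edge 1: (1,3.5)→(1.5,1.5)  cross = 1·1.5 − 1.5·3.5 = -3.7500; (r_i+r_j)·cross = 2.5·-3.7500 = -9.3750
edge 2: (1.5,1.5)→(19.5,39.5)  cross = 1.5·39.5 − 19.5·1.5 = 30.0000; (r_i+r_j)·cross = 21·30.0000 = 630.0000
edge 3: (19.5,39.5)→(1,38)  cross = 19.5·38 − 1·39.5 = 701.5000; (r_i+r_j)·cross = 20.5·701.5000 = 14380.7500
edge 4: (1,38)→(0.5,12)  cross = 1·12 − 0.5·38 = -7.0000; (r_i+r_j)·cross = 1.5·-7.0000 = -10.5000
Σcross = 710.5000 → A = |Σcross|/2 = 355.2500 mm²
Σ(r_i+r_j)·cross = 14975.5000 → first moment M = |Σ|/6 = 2495.9167
R_c = M/A = 2495.9167/355.2500 = 7.0258 mm
θ = 242° = 4.223697 rad
V = θ·R_c·A = 4.223697·7.0258·355.2500 = 10541.995 mm³

Volume = 10541.995 mm³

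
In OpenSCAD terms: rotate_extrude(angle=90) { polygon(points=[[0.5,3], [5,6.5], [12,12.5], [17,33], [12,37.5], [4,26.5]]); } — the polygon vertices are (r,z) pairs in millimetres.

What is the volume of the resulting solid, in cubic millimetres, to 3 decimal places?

Volume = 3843.019 mm³

Profile (r,z), 6 vertices: (0.5,3) (5,6.5) (12,12.5) (17,33) (12,37.5) (4,26.5)
edge 0: (0.5,3)→(5,6.5)  cross = 0.5·6.5 − 5·3 = -11.7500; (r_i+r_j)·cross = 5.5·-11.7500 = -64.6250
edge 1: (5,6.5)→(12,12.5)  cross = 5·12.5 − 12·6.5 = -15.5000; (r_i+r_j)·cross = 17·-15.5000 = -263.5000
edge 2: (12,12.5)→(17,33)  cross = 12·33 − 17·12.5 = 183.5000; (r_i+r_j)·cross = 29·183.5000 = 5321.5000
edge 3: (17,33)→(12,37.5)  cross = 17·37.5 − 12·33 = 241.5000; (r_i+r_j)·cross = 29·241.5000 = 7003.5000
edge 4: (12,37.5)→(4,26.5)  cross = 12·26.5 − 4·37.5 = 168.0000; (r_i+r_j)·cross = 16·168.0000 = 2688.0000
edge 5: (4,26.5)→(0.5,3)  cross = 4·3 − 0.5·26.5 = -1.2500; (r_i+r_j)·cross = 4.5·-1.2500 = -5.6250
Σcross = 564.5000 → A = |Σcross|/2 = 282.2500 mm²
Σ(r_i+r_j)·cross = 14679.2500 → first moment M = |Σ|/6 = 2446.5417
R_c = M/A = 2446.5417/282.2500 = 8.6680 mm
θ = 90° = 1.570796 rad
V = θ·R_c·A = 1.570796·8.6680·282.2500 = 3843.019 mm³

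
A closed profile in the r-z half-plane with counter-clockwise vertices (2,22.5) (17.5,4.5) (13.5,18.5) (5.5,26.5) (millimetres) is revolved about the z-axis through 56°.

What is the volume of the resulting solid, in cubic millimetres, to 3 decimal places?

Profile (r,z), 4 vertices: (2,22.5) (17.5,4.5) (13.5,18.5) (5.5,26.5)
edge 0: (2,22.5)→(17.5,4.5)  cross = 2·4.5 − 17.5·22.5 = -384.7500; (r_i+r_j)·cross = 19.5·-384.7500 = -7502.6250
edge 1: (17.5,4.5)→(13.5,18.5)  cross = 17.5·18.5 − 13.5·4.5 = 263.0000; (r_i+r_j)·cross = 31·263.0000 = 8153.0000
edge 2: (13.5,18.5)→(5.5,26.5)  cross = 13.5·26.5 − 5.5·18.5 = 256.0000; (r_i+r_j)·cross = 19·256.0000 = 4864.0000
edge 3: (5.5,26.5)→(2,22.5)  cross = 5.5·22.5 − 2·26.5 = 70.7500; (r_i+r_j)·cross = 7.5·70.7500 = 530.6250
Σcross = 205.0000 → A = |Σcross|/2 = 102.5000 mm²
Σ(r_i+r_j)·cross = 6045.0000 → first moment M = |Σ|/6 = 1007.5000
R_c = M/A = 1007.5000/102.5000 = 9.8293 mm
θ = 56° = 0.977384 rad
V = θ·R_c·A = 0.977384·9.8293·102.5000 = 984.715 mm³

Volume = 984.715 mm³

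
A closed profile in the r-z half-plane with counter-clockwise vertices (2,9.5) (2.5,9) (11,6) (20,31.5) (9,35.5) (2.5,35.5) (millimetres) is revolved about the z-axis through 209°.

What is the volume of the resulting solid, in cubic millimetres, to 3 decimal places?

Profile (r,z), 6 vertices: (2,9.5) (2.5,9) (11,6) (20,31.5) (9,35.5) (2.5,35.5)
edge 0: (2,9.5)→(2.5,9)  cross = 2·9 − 2.5·9.5 = -5.7500; (r_i+r_j)·cross = 4.5·-5.7500 = -25.8750
edge 1: (2.5,9)→(11,6)  cross = 2.5·6 − 11·9 = -84.0000; (r_i+r_j)·cross = 13.5·-84.0000 = -1134.0000
edge 2: (11,6)→(20,31.5)  cross = 11·31.5 − 20·6 = 226.5000; (r_i+r_j)·cross = 31·226.5000 = 7021.5000
edge 3: (20,31.5)→(9,35.5)  cross = 20·35.5 − 9·31.5 = 426.5000; (r_i+r_j)·cross = 29·426.5000 = 12368.5000
edge 4: (9,35.5)→(2.5,35.5)  cross = 9·35.5 − 2.5·35.5 = 230.7500; (r_i+r_j)·cross = 11.5·230.7500 = 2653.6250
edge 5: (2.5,35.5)→(2,9.5)  cross = 2.5·9.5 − 2·35.5 = -47.2500; (r_i+r_j)·cross = 4.5·-47.2500 = -212.6250
Σcross = 746.7500 → A = |Σcross|/2 = 373.3750 mm²
Σ(r_i+r_j)·cross = 20671.1250 → first moment M = |Σ|/6 = 3445.1875
R_c = M/A = 3445.1875/373.3750 = 9.2272 mm
θ = 209° = 3.647738 rad
V = θ·R_c·A = 3.647738·9.2272·373.3750 = 12567.142 mm³

Volume = 12567.142 mm³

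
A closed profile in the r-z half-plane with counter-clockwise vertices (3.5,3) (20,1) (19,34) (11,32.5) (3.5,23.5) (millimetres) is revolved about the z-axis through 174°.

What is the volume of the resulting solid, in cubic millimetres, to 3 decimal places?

Profile (r,z), 5 vertices: (3.5,3) (20,1) (19,34) (11,32.5) (3.5,23.5)
edge 0: (3.5,3)→(20,1)  cross = 3.5·1 − 20·3 = -56.5000; (r_i+r_j)·cross = 23.5·-56.5000 = -1327.7500
edge 1: (20,1)→(19,34)  cross = 20·34 − 19·1 = 661.0000; (r_i+r_j)·cross = 39·661.0000 = 25779.0000
edge 2: (19,34)→(11,32.5)  cross = 19·32.5 − 11·34 = 243.5000; (r_i+r_j)·cross = 30·243.5000 = 7305.0000
edge 3: (11,32.5)→(3.5,23.5)  cross = 11·23.5 − 3.5·32.5 = 144.7500; (r_i+r_j)·cross = 14.5·144.7500 = 2098.8750
edge 4: (3.5,23.5)→(3.5,3)  cross = 3.5·3 − 3.5·23.5 = -71.7500; (r_i+r_j)·cross = 7·-71.7500 = -502.2500
Σcross = 921.0000 → A = |Σcross|/2 = 460.5000 mm²
Σ(r_i+r_j)·cross = 33352.8750 → first moment M = |Σ|/6 = 5558.8125
R_c = M/A = 5558.8125/460.5000 = 12.0713 mm
θ = 174° = 3.036873 rad
V = θ·R_c·A = 3.036873·12.0713·460.5000 = 16881.407 mm³

Volume = 16881.407 mm³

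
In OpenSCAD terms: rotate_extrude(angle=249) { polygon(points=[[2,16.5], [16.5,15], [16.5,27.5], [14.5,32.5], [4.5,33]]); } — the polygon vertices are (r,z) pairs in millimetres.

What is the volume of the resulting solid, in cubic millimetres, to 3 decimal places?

Volume = 9382.371 mm³

Profile (r,z), 5 vertices: (2,16.5) (16.5,15) (16.5,27.5) (14.5,32.5) (4.5,33)
edge 0: (2,16.5)→(16.5,15)  cross = 2·15 − 16.5·16.5 = -242.2500; (r_i+r_j)·cross = 18.5·-242.2500 = -4481.6250
edge 1: (16.5,15)→(16.5,27.5)  cross = 16.5·27.5 − 16.5·15 = 206.2500; (r_i+r_j)·cross = 33·206.2500 = 6806.2500
edge 2: (16.5,27.5)→(14.5,32.5)  cross = 16.5·32.5 − 14.5·27.5 = 137.5000; (r_i+r_j)·cross = 31·137.5000 = 4262.5000
edge 3: (14.5,32.5)→(4.5,33)  cross = 14.5·33 − 4.5·32.5 = 332.2500; (r_i+r_j)·cross = 19·332.2500 = 6312.7500
edge 4: (4.5,33)→(2,16.5)  cross = 4.5·16.5 − 2·33 = 8.2500; (r_i+r_j)·cross = 6.5·8.2500 = 53.6250
Σcross = 442.0000 → A = |Σcross|/2 = 221.0000 mm²
Σ(r_i+r_j)·cross = 12953.5000 → first moment M = |Σ|/6 = 2158.9167
R_c = M/A = 2158.9167/221.0000 = 9.7689 mm
θ = 249° = 4.345870 rad
V = θ·R_c·A = 4.345870·9.7689·221.0000 = 9382.371 mm³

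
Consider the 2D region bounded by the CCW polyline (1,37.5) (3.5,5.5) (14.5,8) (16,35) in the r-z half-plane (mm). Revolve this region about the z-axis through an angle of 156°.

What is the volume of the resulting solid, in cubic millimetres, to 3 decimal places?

Profile (r,z), 4 vertices: (1,37.5) (3.5,5.5) (14.5,8) (16,35)
edge 0: (1,37.5)→(3.5,5.5)  cross = 1·5.5 − 3.5·37.5 = -125.7500; (r_i+r_j)·cross = 4.5·-125.7500 = -565.8750
edge 1: (3.5,5.5)→(14.5,8)  cross = 3.5·8 − 14.5·5.5 = -51.7500; (r_i+r_j)·cross = 18·-51.7500 = -931.5000
edge 2: (14.5,8)→(16,35)  cross = 14.5·35 − 16·8 = 379.5000; (r_i+r_j)·cross = 30.5·379.5000 = 11574.7500
edge 3: (16,35)→(1,37.5)  cross = 16·37.5 − 1·35 = 565.0000; (r_i+r_j)·cross = 17·565.0000 = 9605.0000
Σcross = 767.0000 → A = |Σcross|/2 = 383.5000 mm²
Σ(r_i+r_j)·cross = 19682.3750 → first moment M = |Σ|/6 = 3280.3958
R_c = M/A = 3280.3958/383.5000 = 8.5538 mm
θ = 156° = 2.722714 rad
V = θ·R_c·A = 2.722714·8.5538·383.5000 = 8931.578 mm³

Volume = 8931.578 mm³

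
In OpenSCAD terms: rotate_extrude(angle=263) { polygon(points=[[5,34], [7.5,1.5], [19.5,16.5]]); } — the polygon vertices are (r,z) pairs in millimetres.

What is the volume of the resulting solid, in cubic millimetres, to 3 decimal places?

Profile (r,z), 3 vertices: (5,34) (7.5,1.5) (19.5,16.5)
edge 0: (5,34)→(7.5,1.5)  cross = 5·1.5 − 7.5·34 = -247.5000; (r_i+r_j)·cross = 12.5·-247.5000 = -3093.7500
edge 1: (7.5,1.5)→(19.5,16.5)  cross = 7.5·16.5 − 19.5·1.5 = 94.5000; (r_i+r_j)·cross = 27·94.5000 = 2551.5000
edge 2: (19.5,16.5)→(5,34)  cross = 19.5·34 − 5·16.5 = 580.5000; (r_i+r_j)·cross = 24.5·580.5000 = 14222.2500
Σcross = 427.5000 → A = |Σcross|/2 = 213.7500 mm²
Σ(r_i+r_j)·cross = 13680.0000 → first moment M = |Σ|/6 = 2280.0000
R_c = M/A = 2280.0000/213.7500 = 10.6667 mm
θ = 263° = 4.590216 rad
V = θ·R_c·A = 4.590216·10.6667·213.7500 = 10465.692 mm³

Volume = 10465.692 mm³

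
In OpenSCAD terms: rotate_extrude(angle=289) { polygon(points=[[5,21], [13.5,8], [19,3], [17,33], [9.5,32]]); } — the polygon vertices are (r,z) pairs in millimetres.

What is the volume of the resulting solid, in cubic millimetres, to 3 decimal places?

Volume = 16215.204 mm³

Profile (r,z), 5 vertices: (5,21) (13.5,8) (19,3) (17,33) (9.5,32)
edge 0: (5,21)→(13.5,8)  cross = 5·8 − 13.5·21 = -243.5000; (r_i+r_j)·cross = 18.5·-243.5000 = -4504.7500
edge 1: (13.5,8)→(19,3)  cross = 13.5·3 − 19·8 = -111.5000; (r_i+r_j)·cross = 32.5·-111.5000 = -3623.7500
edge 2: (19,3)→(17,33)  cross = 19·33 − 17·3 = 576.0000; (r_i+r_j)·cross = 36·576.0000 = 20736.0000
edge 3: (17,33)→(9.5,32)  cross = 17·32 − 9.5·33 = 230.5000; (r_i+r_j)·cross = 26.5·230.5000 = 6108.2500
edge 4: (9.5,32)→(5,21)  cross = 9.5·21 − 5·32 = 39.5000; (r_i+r_j)·cross = 14.5·39.5000 = 572.7500
Σcross = 491.0000 → A = |Σcross|/2 = 245.5000 mm²
Σ(r_i+r_j)·cross = 19288.5000 → first moment M = |Σ|/6 = 3214.7500
R_c = M/A = 3214.7500/245.5000 = 13.0947 mm
θ = 289° = 5.044002 rad
V = θ·R_c·A = 5.044002·13.0947·245.5000 = 16215.204 mm³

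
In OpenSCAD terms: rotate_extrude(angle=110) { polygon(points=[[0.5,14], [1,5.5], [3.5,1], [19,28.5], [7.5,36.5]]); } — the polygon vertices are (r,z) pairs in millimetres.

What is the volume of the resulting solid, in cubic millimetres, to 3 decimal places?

Profile (r,z), 5 vertices: (0.5,14) (1,5.5) (3.5,1) (19,28.5) (7.5,36.5)
edge 0: (0.5,14)→(1,5.5)  cross = 0.5·5.5 − 1·14 = -11.2500; (r_i+r_j)·cross = 1.5·-11.2500 = -16.8750
edge 1: (1,5.5)→(3.5,1)  cross = 1·1 − 3.5·5.5 = -18.2500; (r_i+r_j)·cross = 4.5·-18.2500 = -82.1250
edge 2: (3.5,1)→(19,28.5)  cross = 3.5·28.5 − 19·1 = 80.7500; (r_i+r_j)·cross = 22.5·80.7500 = 1816.8750
edge 3: (19,28.5)→(7.5,36.5)  cross = 19·36.5 − 7.5·28.5 = 479.7500; (r_i+r_j)·cross = 26.5·479.7500 = 12713.3750
edge 4: (7.5,36.5)→(0.5,14)  cross = 7.5·14 − 0.5·36.5 = 86.7500; (r_i+r_j)·cross = 8·86.7500 = 694.0000
Σcross = 617.7500 → A = |Σcross|/2 = 308.8750 mm²
Σ(r_i+r_j)·cross = 15125.2500 → first moment M = |Σ|/6 = 2520.8750
R_c = M/A = 2520.8750/308.8750 = 8.1615 mm
θ = 110° = 1.919862 rad
V = θ·R_c·A = 1.919862·8.1615·308.8750 = 4839.733 mm³

Volume = 4839.733 mm³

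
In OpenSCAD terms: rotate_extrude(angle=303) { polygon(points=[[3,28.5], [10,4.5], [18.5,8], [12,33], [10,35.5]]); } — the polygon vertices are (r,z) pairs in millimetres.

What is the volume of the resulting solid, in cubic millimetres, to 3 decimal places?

Profile (r,z), 5 vertices: (3,28.5) (10,4.5) (18.5,8) (12,33) (10,35.5)
edge 0: (3,28.5)→(10,4.5)  cross = 3·4.5 − 10·28.5 = -271.5000; (r_i+r_j)·cross = 13·-271.5000 = -3529.5000
edge 1: (10,4.5)→(18.5,8)  cross = 10·8 − 18.5·4.5 = -3.2500; (r_i+r_j)·cross = 28.5·-3.2500 = -92.6250
edge 2: (18.5,8)→(12,33)  cross = 18.5·33 − 12·8 = 514.5000; (r_i+r_j)·cross = 30.5·514.5000 = 15692.2500
edge 3: (12,33)→(10,35.5)  cross = 12·35.5 − 10·33 = 96.0000; (r_i+r_j)·cross = 22·96.0000 = 2112.0000
edge 4: (10,35.5)→(3,28.5)  cross = 10·28.5 − 3·35.5 = 178.5000; (r_i+r_j)·cross = 13·178.5000 = 2320.5000
Σcross = 514.2500 → A = |Σcross|/2 = 257.1250 mm²
Σ(r_i+r_j)·cross = 16502.6250 → first moment M = |Σ|/6 = 2750.4375
R_c = M/A = 2750.4375/257.1250 = 10.6969 mm
θ = 303° = 5.288348 rad
V = θ·R_c·A = 5.288348·10.6969·257.1250 = 14545.270 mm³

Volume = 14545.270 mm³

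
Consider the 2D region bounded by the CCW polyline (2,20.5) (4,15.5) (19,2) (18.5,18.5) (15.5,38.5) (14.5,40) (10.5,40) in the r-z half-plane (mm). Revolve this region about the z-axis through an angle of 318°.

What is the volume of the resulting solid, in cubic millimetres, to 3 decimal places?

Profile (r,z), 7 vertices: (2,20.5) (4,15.5) (19,2) (18.5,18.5) (15.5,38.5) (14.5,40) (10.5,40)
edge 0: (2,20.5)→(4,15.5)  cross = 2·15.5 − 4·20.5 = -51.0000; (r_i+r_j)·cross = 6·-51.0000 = -306.0000
edge 1: (4,15.5)→(19,2)  cross = 4·2 − 19·15.5 = -286.5000; (r_i+r_j)·cross = 23·-286.5000 = -6589.5000
edge 2: (19,2)→(18.5,18.5)  cross = 19·18.5 − 18.5·2 = 314.5000; (r_i+r_j)·cross = 37.5·314.5000 = 11793.7500
edge 3: (18.5,18.5)→(15.5,38.5)  cross = 18.5·38.5 − 15.5·18.5 = 425.5000; (r_i+r_j)·cross = 34·425.5000 = 14467.0000
edge 4: (15.5,38.5)→(14.5,40)  cross = 15.5·40 − 14.5·38.5 = 61.7500; (r_i+r_j)·cross = 30·61.7500 = 1852.5000
edge 5: (14.5,40)→(10.5,40)  cross = 14.5·40 − 10.5·40 = 160.0000; (r_i+r_j)·cross = 25·160.0000 = 4000.0000
edge 6: (10.5,40)→(2,20.5)  cross = 10.5·20.5 − 2·40 = 135.2500; (r_i+r_j)·cross = 12.5·135.2500 = 1690.6250
Σcross = 759.5000 → A = |Σcross|/2 = 379.7500 mm²
Σ(r_i+r_j)·cross = 26908.3750 → first moment M = |Σ|/6 = 4484.7292
R_c = M/A = 4484.7292/379.7500 = 11.8097 mm
θ = 318° = 5.550147 rad
V = θ·R_c·A = 5.550147·11.8097·379.7500 = 24890.906 mm³

Volume = 24890.906 mm³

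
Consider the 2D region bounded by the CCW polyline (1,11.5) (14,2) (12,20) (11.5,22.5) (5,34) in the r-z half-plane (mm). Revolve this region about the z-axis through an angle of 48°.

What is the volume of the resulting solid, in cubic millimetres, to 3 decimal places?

Profile (r,z), 5 vertices: (1,11.5) (14,2) (12,20) (11.5,22.5) (5,34)
edge 0: (1,11.5)→(14,2)  cross = 1·2 − 14·11.5 = -159.0000; (r_i+r_j)·cross = 15·-159.0000 = -2385.0000
edge 1: (14,2)→(12,20)  cross = 14·20 − 12·2 = 256.0000; (r_i+r_j)·cross = 26·256.0000 = 6656.0000
edge 2: (12,20)→(11.5,22.5)  cross = 12·22.5 − 11.5·20 = 40.0000; (r_i+r_j)·cross = 23.5·40.0000 = 940.0000
edge 3: (11.5,22.5)→(5,34)  cross = 11.5·34 − 5·22.5 = 278.5000; (r_i+r_j)·cross = 16.5·278.5000 = 4595.2500
edge 4: (5,34)→(1,11.5)  cross = 5·11.5 − 1·34 = 23.5000; (r_i+r_j)·cross = 6·23.5000 = 141.0000
Σcross = 439.0000 → A = |Σcross|/2 = 219.5000 mm²
Σ(r_i+r_j)·cross = 9947.2500 → first moment M = |Σ|/6 = 1657.8750
R_c = M/A = 1657.8750/219.5000 = 7.5530 mm
θ = 48° = 0.837758 rad
V = θ·R_c·A = 0.837758·7.5530·219.5000 = 1388.898 mm³

Volume = 1388.898 mm³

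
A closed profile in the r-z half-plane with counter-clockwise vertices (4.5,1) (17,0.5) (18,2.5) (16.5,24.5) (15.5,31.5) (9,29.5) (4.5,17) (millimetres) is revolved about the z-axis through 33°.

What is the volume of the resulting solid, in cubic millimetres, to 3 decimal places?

Profile (r,z), 7 vertices: (4.5,1) (17,0.5) (18,2.5) (16.5,24.5) (15.5,31.5) (9,29.5) (4.5,17)
edge 0: (4.5,1)→(17,0.5)  cross = 4.5·0.5 − 17·1 = -14.7500; (r_i+r_j)·cross = 21.5·-14.7500 = -317.1250
edge 1: (17,0.5)→(18,2.5)  cross = 17·2.5 − 18·0.5 = 33.5000; (r_i+r_j)·cross = 35·33.5000 = 1172.5000
edge 2: (18,2.5)→(16.5,24.5)  cross = 18·24.5 − 16.5·2.5 = 399.7500; (r_i+r_j)·cross = 34.5·399.7500 = 13791.3750
edge 3: (16.5,24.5)→(15.5,31.5)  cross = 16.5·31.5 − 15.5·24.5 = 140.0000; (r_i+r_j)·cross = 32·140.0000 = 4480.0000
edge 4: (15.5,31.5)→(9,29.5)  cross = 15.5·29.5 − 9·31.5 = 173.7500; (r_i+r_j)·cross = 24.5·173.7500 = 4256.8750
edge 5: (9,29.5)→(4.5,17)  cross = 9·17 − 4.5·29.5 = 20.2500; (r_i+r_j)·cross = 13.5·20.2500 = 273.3750
edge 6: (4.5,17)→(4.5,1)  cross = 4.5·1 − 4.5·17 = -72.0000; (r_i+r_j)·cross = 9·-72.0000 = -648.0000
Σcross = 680.5000 → A = |Σcross|/2 = 340.2500 mm²
Σ(r_i+r_j)·cross = 23009.0000 → first moment M = |Σ|/6 = 3834.8333
R_c = M/A = 3834.8333/340.2500 = 11.2706 mm
θ = 33° = 0.575959 rad
V = θ·R_c·A = 0.575959·11.2706·340.2500 = 2208.705 mm³

Volume = 2208.705 mm³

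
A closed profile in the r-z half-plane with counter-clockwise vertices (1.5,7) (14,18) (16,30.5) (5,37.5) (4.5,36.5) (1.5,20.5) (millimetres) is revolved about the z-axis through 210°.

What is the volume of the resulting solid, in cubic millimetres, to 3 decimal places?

Profile (r,z), 6 vertices: (1.5,7) (14,18) (16,30.5) (5,37.5) (4.5,36.5) (1.5,20.5)
edge 0: (1.5,7)→(14,18)  cross = 1.5·18 − 14·7 = -71.0000; (r_i+r_j)·cross = 15.5·-71.0000 = -1100.5000
edge 1: (14,18)→(16,30.5)  cross = 14·30.5 − 16·18 = 139.0000; (r_i+r_j)·cross = 30·139.0000 = 4170.0000
edge 2: (16,30.5)→(5,37.5)  cross = 16·37.5 − 5·30.5 = 447.5000; (r_i+r_j)·cross = 21·447.5000 = 9397.5000
edge 3: (5,37.5)→(4.5,36.5)  cross = 5·36.5 − 4.5·37.5 = 13.7500; (r_i+r_j)·cross = 9.5·13.7500 = 130.6250
edge 4: (4.5,36.5)→(1.5,20.5)  cross = 4.5·20.5 − 1.5·36.5 = 37.5000; (r_i+r_j)·cross = 6·37.5000 = 225.0000
edge 5: (1.5,20.5)→(1.5,7)  cross = 1.5·7 − 1.5·20.5 = -20.2500; (r_i+r_j)·cross = 3·-20.2500 = -60.7500
Σcross = 546.5000 → A = |Σcross|/2 = 273.2500 mm²
Σ(r_i+r_j)·cross = 12761.8750 → first moment M = |Σ|/6 = 2126.9792
R_c = M/A = 2126.9792/273.2500 = 7.7840 mm
θ = 210° = 3.665191 rad
V = θ·R_c·A = 3.665191·7.7840·273.2500 = 7795.786 mm³

Volume = 7795.786 mm³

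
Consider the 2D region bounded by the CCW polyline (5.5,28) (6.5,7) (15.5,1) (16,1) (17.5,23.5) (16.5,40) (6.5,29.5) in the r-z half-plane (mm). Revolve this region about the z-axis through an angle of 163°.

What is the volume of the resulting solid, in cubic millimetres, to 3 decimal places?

Volume = 11425.421 mm³

Profile (r,z), 7 vertices: (5.5,28) (6.5,7) (15.5,1) (16,1) (17.5,23.5) (16.5,40) (6.5,29.5)
edge 0: (5.5,28)→(6.5,7)  cross = 5.5·7 − 6.5·28 = -143.5000; (r_i+r_j)·cross = 12·-143.5000 = -1722.0000
edge 1: (6.5,7)→(15.5,1)  cross = 6.5·1 − 15.5·7 = -102.0000; (r_i+r_j)·cross = 22·-102.0000 = -2244.0000
edge 2: (15.5,1)→(16,1)  cross = 15.5·1 − 16·1 = -0.5000; (r_i+r_j)·cross = 31.5·-0.5000 = -15.7500
edge 3: (16,1)→(17.5,23.5)  cross = 16·23.5 − 17.5·1 = 358.5000; (r_i+r_j)·cross = 33.5·358.5000 = 12009.7500
edge 4: (17.5,23.5)→(16.5,40)  cross = 17.5·40 − 16.5·23.5 = 312.2500; (r_i+r_j)·cross = 34·312.2500 = 10616.5000
edge 5: (16.5,40)→(6.5,29.5)  cross = 16.5·29.5 − 6.5·40 = 226.7500; (r_i+r_j)·cross = 23·226.7500 = 5215.2500
edge 6: (6.5,29.5)→(5.5,28)  cross = 6.5·28 − 5.5·29.5 = 19.7500; (r_i+r_j)·cross = 12·19.7500 = 237.0000
Σcross = 671.2500 → A = |Σcross|/2 = 335.6250 mm²
Σ(r_i+r_j)·cross = 24096.7500 → first moment M = |Σ|/6 = 4016.1250
R_c = M/A = 4016.1250/335.6250 = 11.9661 mm
θ = 163° = 2.844887 rad
V = θ·R_c·A = 2.844887·11.9661·335.6250 = 11425.421 mm³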